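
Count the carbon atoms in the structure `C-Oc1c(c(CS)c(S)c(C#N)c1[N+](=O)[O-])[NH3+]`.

9

The symbol for carbon appears 9 times in the SMILES. Lowercase c denotes aromatic carbon and counts toward C.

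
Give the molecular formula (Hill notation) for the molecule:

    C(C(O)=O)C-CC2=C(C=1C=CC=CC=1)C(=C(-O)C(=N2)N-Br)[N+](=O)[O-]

C15H14BrN3O5

Heavy atoms from the SMILES: 1 Br, 15 C, 3 N, 5 O.
Implicit hydrogens by atom environment:
  6 × C (aromatic): no H
  5 × C (aromatic): 1 H each → 5
  3 × C: 2 H each → 6
  2 × O: 1 H each → 2
  2 × O: no H
  1 × Br: no H
  1 × C: no H
  1 × N: 1 H
  1 × N (aromatic): no H
  1 × N (charge +1): no H
  1 × O (charge -1): no H
  Total hydrogens = 14.
Molecular formula: C15H14BrN3O5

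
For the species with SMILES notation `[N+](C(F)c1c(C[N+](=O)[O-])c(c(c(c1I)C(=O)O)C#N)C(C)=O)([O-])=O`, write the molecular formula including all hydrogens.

Heavy atoms from the SMILES: 12 C, 1 F, 1 I, 3 N, 7 O.
Implicit hydrogens by atom environment:
  6 × C (aromatic): no H
  4 × O: no H
  3 × C: no H
  2 × N (charge +1): no H
  2 × O (charge -1): no H
  1 × C: 3 H
  1 × C: 2 H
  1 × C: 1 H
  1 × F: no H
  1 × I: no H
  1 × N: no H
  1 × O: 1 H
  Total hydrogens = 7.
Molecular formula: C12H7FIN3O7

C12H7FIN3O7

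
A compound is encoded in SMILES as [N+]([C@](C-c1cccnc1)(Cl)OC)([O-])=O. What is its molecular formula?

Heavy atoms from the SMILES: 8 C, 1 Cl, 2 N, 3 O.
Implicit hydrogens by atom environment:
  4 × C (aromatic): 1 H each → 4
  2 × O: no H
  1 × C: 3 H
  1 × C: 2 H
  1 × C (aromatic): no H
  1 × C: no H
  1 × Cl: no H
  1 × N (aromatic): no H
  1 × N (charge +1): no H
  1 × O (charge -1): no H
  Total hydrogens = 9.
Molecular formula: C8H9ClN2O3

C8H9ClN2O3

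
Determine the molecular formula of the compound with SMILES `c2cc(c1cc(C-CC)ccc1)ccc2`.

C15H16

Heavy atoms from the SMILES: 15 C.
Implicit hydrogens by atom environment:
  9 × C (aromatic): 1 H each → 9
  3 × C (aromatic): no H
  2 × C: 2 H each → 4
  1 × C: 3 H
  Total hydrogens = 16.
Molecular formula: C15H16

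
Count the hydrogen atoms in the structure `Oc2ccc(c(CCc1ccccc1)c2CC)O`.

Hydrogens are implicit in SMILES; fill each atom to its normal valence:
  7 × C (aromatic): 1 H each → 7
  5 × C (aromatic): no H
  3 × C: 2 H each → 6
  2 × O: 1 H each → 2
  1 × C: 3 H
  Total hydrogens = 18.

18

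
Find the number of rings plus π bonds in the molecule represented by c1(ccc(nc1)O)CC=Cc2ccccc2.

Molecular formula from the SMILES: C14H13NO.
DoU = (2C + 2 + N − H − X)/2 = (2·14 + 2 + 1 − 13 − 0)/2 = 18/2 = 9.
(Structurally: 2 ring(s) + 7 π bond(s) = 9.)

9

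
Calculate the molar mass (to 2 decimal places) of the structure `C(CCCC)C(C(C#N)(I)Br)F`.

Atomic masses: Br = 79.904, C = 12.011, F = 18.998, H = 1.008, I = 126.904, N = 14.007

348.00

Molecular formula: C8H12BrFIN.
M = 1×79.904 + 8×12.011 + 1×18.998 + 12×1.008 + 1×126.904 + 1×14.007 = 348.00 g/mol.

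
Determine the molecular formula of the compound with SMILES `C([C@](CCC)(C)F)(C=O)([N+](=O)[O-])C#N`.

Heavy atoms from the SMILES: 8 C, 1 F, 2 N, 3 O.
Implicit hydrogens by atom environment:
  3 × C: no H
  2 × C: 3 H each → 6
  2 × C: 2 H each → 4
  2 × O: no H
  1 × C: 1 H
  1 × F: no H
  1 × N (charge +1): no H
  1 × N: no H
  1 × O (charge -1): no H
  Total hydrogens = 11.
Molecular formula: C8H11FN2O3

C8H11FN2O3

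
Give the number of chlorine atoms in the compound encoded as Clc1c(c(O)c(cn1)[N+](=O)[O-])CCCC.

The symbol for chlorine appears 1 time in the SMILES.

1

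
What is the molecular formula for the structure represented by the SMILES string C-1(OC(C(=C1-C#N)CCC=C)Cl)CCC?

Heavy atoms from the SMILES: 12 C, 1 Cl, 1 N, 1 O.
Implicit hydrogens by atom environment:
  5 × C: 2 H each → 10
  3 × C: 1 H each → 3
  3 × C: no H
  1 × C: 3 H
  1 × Cl: no H
  1 × N: no H
  1 × O: no H
  Total hydrogens = 16.
Molecular formula: C12H16ClNO

C12H16ClNO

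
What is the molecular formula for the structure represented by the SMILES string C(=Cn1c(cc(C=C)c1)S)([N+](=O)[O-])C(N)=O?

Heavy atoms from the SMILES: 9 C, 3 N, 3 O, 1 S.
Implicit hydrogens by atom environment:
  2 × C (aromatic): 1 H each → 2
  2 × C: 1 H each → 2
  2 × C (aromatic): no H
  2 × C: no H
  2 × O: no H
  1 × C: 2 H
  1 × N: 2 H
  1 × N (aromatic): no H
  1 × N (charge +1): no H
  1 × O (charge -1): no H
  1 × S: 1 H
  Total hydrogens = 9.
Molecular formula: C9H9N3O3S

C9H9N3O3S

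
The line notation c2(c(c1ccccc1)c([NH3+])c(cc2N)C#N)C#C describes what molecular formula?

C15H12N3+

Heavy atoms from the SMILES: 15 C, 3 N.
Implicit hydrogens by atom environment:
  6 × C (aromatic): 1 H each → 6
  6 × C (aromatic): no H
  2 × C: no H
  1 × C: 1 H
  1 × N (charge +1): 3 H
  1 × N: 2 H
  1 × N: no H
  Total hydrogens = 12.
Net charge +1.
Molecular formula: C15H12N3+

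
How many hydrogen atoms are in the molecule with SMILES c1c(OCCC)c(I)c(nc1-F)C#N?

Hydrogens are implicit in SMILES; fill each atom to its normal valence:
  4 × C (aromatic): no H
  2 × C: 2 H each → 4
  1 × C: 3 H
  1 × C (aromatic): 1 H
  1 × C: no H
  1 × F: no H
  1 × I: no H
  1 × N (aromatic): no H
  1 × N: no H
  1 × O: no H
  Total hydrogens = 8.

8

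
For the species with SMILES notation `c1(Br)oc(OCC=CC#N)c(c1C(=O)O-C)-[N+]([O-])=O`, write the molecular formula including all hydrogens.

Heavy atoms from the SMILES: 1 Br, 10 C, 2 N, 6 O.
Implicit hydrogens by atom environment:
  4 × C (aromatic): no H
  4 × O: no H
  2 × C: 1 H each → 2
  2 × C: no H
  1 × Br: no H
  1 × C: 3 H
  1 × C: 2 H
  1 × N (charge +1): no H
  1 × N: no H
  1 × O (aromatic): no H
  1 × O (charge -1): no H
  Total hydrogens = 7.
Molecular formula: C10H7BrN2O6

C10H7BrN2O6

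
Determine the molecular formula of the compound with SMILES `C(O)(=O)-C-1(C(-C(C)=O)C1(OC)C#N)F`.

Heavy atoms from the SMILES: 8 C, 1 F, 1 N, 4 O.
Implicit hydrogens by atom environment:
  5 × C: no H
  3 × O: no H
  2 × C: 3 H each → 6
  1 × C: 1 H
  1 × F: no H
  1 × N: no H
  1 × O: 1 H
  Total hydrogens = 8.
Molecular formula: C8H8FNO4

C8H8FNO4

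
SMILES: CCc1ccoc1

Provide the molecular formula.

Heavy atoms from the SMILES: 6 C, 1 O.
Implicit hydrogens by atom environment:
  3 × C (aromatic): 1 H each → 3
  1 × C: 3 H
  1 × C: 2 H
  1 × C (aromatic): no H
  1 × O (aromatic): no H
  Total hydrogens = 8.
Molecular formula: C6H8O

C6H8O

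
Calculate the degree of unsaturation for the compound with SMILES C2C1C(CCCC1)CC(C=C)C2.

3

Molecular formula from the SMILES: C12H20.
DoU = (2C + 2 + N − H − X)/2 = (2·12 + 2 + 0 − 20 − 0)/2 = 6/2 = 3.
(Structurally: 2 ring(s) + 1 π bond(s) = 3.)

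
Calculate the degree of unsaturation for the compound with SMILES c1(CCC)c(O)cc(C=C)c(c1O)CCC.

5

Molecular formula from the SMILES: C14H20O2.
DoU = (2C + 2 + N − H − X)/2 = (2·14 + 2 + 0 − 20 − 0)/2 = 10/2 = 5.
(Structurally: 1 ring(s) + 4 π bond(s) = 5.)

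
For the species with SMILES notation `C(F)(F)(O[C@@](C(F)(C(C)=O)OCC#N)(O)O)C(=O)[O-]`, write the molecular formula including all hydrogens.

C8H7F3NO7-

Heavy atoms from the SMILES: 8 C, 3 F, 1 N, 7 O.
Implicit hydrogens by atom environment:
  6 × C: no H
  4 × O: no H
  3 × F: no H
  2 × O: 1 H each → 2
  1 × C: 3 H
  1 × C: 2 H
  1 × N: no H
  1 × O (charge -1): no H
  Total hydrogens = 7.
Net charge -1.
Molecular formula: C8H7F3NO7-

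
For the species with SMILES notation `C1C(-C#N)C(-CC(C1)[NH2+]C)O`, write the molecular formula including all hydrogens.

Heavy atoms from the SMILES: 8 C, 2 N, 1 O.
Implicit hydrogens by atom environment:
  3 × C: 2 H each → 6
  3 × C: 1 H each → 3
  1 × C: 3 H
  1 × C: no H
  1 × N (charge +1): 2 H
  1 × N: no H
  1 × O: 1 H
  Total hydrogens = 15.
Net charge +1.
Molecular formula: C8H15N2O+

C8H15N2O+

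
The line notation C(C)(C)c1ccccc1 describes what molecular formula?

Heavy atoms from the SMILES: 9 C.
Implicit hydrogens by atom environment:
  5 × C (aromatic): 1 H each → 5
  2 × C: 3 H each → 6
  1 × C: 1 H
  1 × C (aromatic): no H
  Total hydrogens = 12.
Molecular formula: C9H12

C9H12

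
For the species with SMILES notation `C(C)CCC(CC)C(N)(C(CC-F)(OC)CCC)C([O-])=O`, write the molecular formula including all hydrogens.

Heavy atoms from the SMILES: 16 C, 1 F, 1 N, 3 O.
Implicit hydrogens by atom environment:
  8 × C: 2 H each → 16
  4 × C: 3 H each → 12
  3 × C: no H
  2 × O: no H
  1 × C: 1 H
  1 × F: no H
  1 × N: 2 H
  1 × O (charge -1): no H
  Total hydrogens = 31.
Net charge -1.
Molecular formula: C16H31FNO3-

C16H31FNO3-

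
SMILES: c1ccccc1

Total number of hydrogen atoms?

6

Hydrogens are implicit in SMILES; fill each atom to its normal valence:
  6 × C (aromatic): 1 H each → 6
  Total hydrogens = 6.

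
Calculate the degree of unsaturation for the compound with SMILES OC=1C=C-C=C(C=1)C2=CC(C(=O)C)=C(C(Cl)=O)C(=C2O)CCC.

10

Molecular formula from the SMILES: C18H17ClO4.
DoU = (2C + 2 + N − H − X)/2 = (2·18 + 2 + 0 − 17 − 1)/2 = 20/2 = 10.
(Structurally: 2 ring(s) + 8 π bond(s) = 10.)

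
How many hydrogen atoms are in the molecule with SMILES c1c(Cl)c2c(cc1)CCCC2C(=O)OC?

13

Hydrogens are implicit in SMILES; fill each atom to its normal valence:
  3 × C: 2 H each → 6
  3 × C (aromatic): 1 H each → 3
  3 × C (aromatic): no H
  2 × O: no H
  1 × C: 3 H
  1 × C: 1 H
  1 × C: no H
  1 × Cl: no H
  Total hydrogens = 13.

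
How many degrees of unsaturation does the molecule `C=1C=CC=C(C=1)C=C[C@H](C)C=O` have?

6

Molecular formula from the SMILES: C11H12O.
DoU = (2C + 2 + N − H − X)/2 = (2·11 + 2 + 0 − 12 − 0)/2 = 12/2 = 6.
(Structurally: 1 ring(s) + 5 π bond(s) = 6.)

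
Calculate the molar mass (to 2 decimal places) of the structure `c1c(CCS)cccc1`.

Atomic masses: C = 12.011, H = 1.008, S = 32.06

Molecular formula: C8H10S.
M = 8×12.011 + 10×1.008 + 1×32.06 = 138.23 g/mol.

138.23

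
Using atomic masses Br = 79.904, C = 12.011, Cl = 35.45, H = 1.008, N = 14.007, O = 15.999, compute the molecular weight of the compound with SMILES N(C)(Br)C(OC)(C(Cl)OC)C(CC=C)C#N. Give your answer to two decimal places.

311.60

Molecular formula: C10H16BrClN2O2.
M = 1×79.904 + 10×12.011 + 1×35.45 + 16×1.008 + 2×14.007 + 2×15.999 = 311.60 g/mol.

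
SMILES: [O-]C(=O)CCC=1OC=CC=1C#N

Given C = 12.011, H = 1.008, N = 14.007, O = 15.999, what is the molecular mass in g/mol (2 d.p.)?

164.14

Molecular formula: C8H6NO3-.
M = 8×12.011 + 6×1.008 + 1×14.007 + 3×15.999 = 164.14 g/mol.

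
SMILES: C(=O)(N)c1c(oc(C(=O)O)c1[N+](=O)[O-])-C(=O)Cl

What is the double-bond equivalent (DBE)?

7

Molecular formula from the SMILES: C7H3ClN2O7.
DoU = (2C + 2 + N − H − X)/2 = (2·7 + 2 + 2 − 3 − 1)/2 = 14/2 = 7.
(Structurally: 1 ring(s) + 6 π bond(s) = 7.)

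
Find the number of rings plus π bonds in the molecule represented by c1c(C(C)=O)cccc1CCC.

Molecular formula from the SMILES: C11H14O.
DoU = (2C + 2 + N − H − X)/2 = (2·11 + 2 + 0 − 14 − 0)/2 = 10/2 = 5.
(Structurally: 1 ring(s) + 4 π bond(s) = 5.)

5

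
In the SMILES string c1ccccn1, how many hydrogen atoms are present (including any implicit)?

Hydrogens are implicit in SMILES; fill each atom to its normal valence:
  5 × C (aromatic): 1 H each → 5
  1 × N (aromatic): no H
  Total hydrogens = 5.

5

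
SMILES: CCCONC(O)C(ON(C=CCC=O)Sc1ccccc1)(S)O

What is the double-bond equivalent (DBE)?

6

Molecular formula from the SMILES: C15H22N2O5S2.
DoU = (2C + 2 + N − H − X)/2 = (2·15 + 2 + 2 − 22 − 0)/2 = 12/2 = 6.
(Structurally: 1 ring(s) + 5 π bond(s) = 6.)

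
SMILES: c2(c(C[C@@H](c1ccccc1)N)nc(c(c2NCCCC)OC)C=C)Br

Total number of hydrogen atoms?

26

Hydrogens are implicit in SMILES; fill each atom to its normal valence:
  6 × C (aromatic): no H
  5 × C: 2 H each → 10
  5 × C (aromatic): 1 H each → 5
  2 × C: 3 H each → 6
  2 × C: 1 H each → 2
  1 × Br: no H
  1 × N: 2 H
  1 × N: 1 H
  1 × N (aromatic): no H
  1 × O: no H
  Total hydrogens = 26.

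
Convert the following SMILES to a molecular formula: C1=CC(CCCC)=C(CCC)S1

C11H18S

Heavy atoms from the SMILES: 11 C, 1 S.
Implicit hydrogens by atom environment:
  5 × C: 2 H each → 10
  2 × C: 3 H each → 6
  2 × C (aromatic): 1 H each → 2
  2 × C (aromatic): no H
  1 × S (aromatic): no H
  Total hydrogens = 18.
Molecular formula: C11H18S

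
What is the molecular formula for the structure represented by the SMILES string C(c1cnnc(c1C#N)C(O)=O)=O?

Heavy atoms from the SMILES: 7 C, 3 N, 3 O.
Implicit hydrogens by atom environment:
  3 × C (aromatic): no H
  2 × C: no H
  2 × N (aromatic): no H
  2 × O: no H
  1 × C (aromatic): 1 H
  1 × C: 1 H
  1 × N: no H
  1 × O: 1 H
  Total hydrogens = 3.
Molecular formula: C7H3N3O3

C7H3N3O3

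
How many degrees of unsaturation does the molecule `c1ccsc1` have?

3

Molecular formula from the SMILES: C4H4S.
DoU = (2C + 2 + N − H − X)/2 = (2·4 + 2 + 0 − 4 − 0)/2 = 6/2 = 3.
(Structurally: 1 ring(s) + 2 π bond(s) = 3.)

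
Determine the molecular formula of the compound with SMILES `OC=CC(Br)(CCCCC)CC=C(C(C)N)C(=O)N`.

C14H25BrN2O2

Heavy atoms from the SMILES: 1 Br, 14 C, 2 N, 2 O.
Implicit hydrogens by atom environment:
  5 × C: 2 H each → 10
  4 × C: 1 H each → 4
  3 × C: no H
  2 × C: 3 H each → 6
  2 × N: 2 H each → 4
  1 × Br: no H
  1 × O: 1 H
  1 × O: no H
  Total hydrogens = 25.
Molecular formula: C14H25BrN2O2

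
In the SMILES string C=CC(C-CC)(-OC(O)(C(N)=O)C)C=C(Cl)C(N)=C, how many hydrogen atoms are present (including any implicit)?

21

Hydrogens are implicit in SMILES; fill each atom to its normal valence:
  5 × C: no H
  4 × C: 2 H each → 8
  2 × C: 3 H each → 6
  2 × C: 1 H each → 2
  2 × N: 2 H each → 4
  2 × O: no H
  1 × Cl: no H
  1 × O: 1 H
  Total hydrogens = 21.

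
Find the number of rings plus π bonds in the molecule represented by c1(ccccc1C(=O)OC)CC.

Molecular formula from the SMILES: C10H12O2.
DoU = (2C + 2 + N − H − X)/2 = (2·10 + 2 + 0 − 12 − 0)/2 = 10/2 = 5.
(Structurally: 1 ring(s) + 4 π bond(s) = 5.)

5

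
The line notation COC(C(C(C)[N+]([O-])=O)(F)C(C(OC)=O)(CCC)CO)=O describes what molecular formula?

C12H20FNO7

Heavy atoms from the SMILES: 12 C, 1 F, 1 N, 7 O.
Implicit hydrogens by atom environment:
  5 × O: no H
  4 × C: 3 H each → 12
  4 × C: no H
  3 × C: 2 H each → 6
  1 × C: 1 H
  1 × F: no H
  1 × N (charge +1): no H
  1 × O: 1 H
  1 × O (charge -1): no H
  Total hydrogens = 20.
Molecular formula: C12H20FNO7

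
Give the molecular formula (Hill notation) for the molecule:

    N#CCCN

C3H6N2

Heavy atoms from the SMILES: 3 C, 2 N.
Implicit hydrogens by atom environment:
  2 × C: 2 H each → 4
  1 × C: no H
  1 × N: 2 H
  1 × N: no H
  Total hydrogens = 6.
Molecular formula: C3H6N2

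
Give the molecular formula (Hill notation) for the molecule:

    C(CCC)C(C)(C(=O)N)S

C7H15NOS

Heavy atoms from the SMILES: 7 C, 1 N, 1 O, 1 S.
Implicit hydrogens by atom environment:
  3 × C: 2 H each → 6
  2 × C: 3 H each → 6
  2 × C: no H
  1 × N: 2 H
  1 × O: no H
  1 × S: 1 H
  Total hydrogens = 15.
Molecular formula: C7H15NOS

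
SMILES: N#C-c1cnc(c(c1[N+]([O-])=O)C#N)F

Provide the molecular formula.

Heavy atoms from the SMILES: 7 C, 1 F, 4 N, 2 O.
Implicit hydrogens by atom environment:
  4 × C (aromatic): no H
  2 × C: no H
  2 × N: no H
  1 × C (aromatic): 1 H
  1 × F: no H
  1 × N (aromatic): no H
  1 × N (charge +1): no H
  1 × O: no H
  1 × O (charge -1): no H
  Total hydrogens = 1.
Molecular formula: C7HFN4O2

C7HFN4O2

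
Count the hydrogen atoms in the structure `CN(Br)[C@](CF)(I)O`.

Hydrogens are implicit in SMILES; fill each atom to its normal valence:
  1 × Br: no H
  1 × C: 3 H
  1 × C: 2 H
  1 × C: no H
  1 × F: no H
  1 × I: no H
  1 × N: no H
  1 × O: 1 H
  Total hydrogens = 6.

6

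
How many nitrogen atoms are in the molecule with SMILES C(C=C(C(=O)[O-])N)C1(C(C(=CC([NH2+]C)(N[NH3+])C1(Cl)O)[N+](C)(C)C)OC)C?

The symbol for nitrogen appears 5 times in the SMILES.

5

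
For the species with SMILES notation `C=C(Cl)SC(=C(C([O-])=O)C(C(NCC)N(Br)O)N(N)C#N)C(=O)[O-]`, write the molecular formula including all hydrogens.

Heavy atoms from the SMILES: 1 Br, 11 C, 1 Cl, 5 N, 5 O, 1 S.
Implicit hydrogens by atom environment:
  6 × C: no H
  3 × N: no H
  2 × C: 2 H each → 4
  2 × C: 1 H each → 2
  2 × O: no H
  2 × O (charge -1): no H
  1 × Br: no H
  1 × C: 3 H
  1 × Cl: no H
  1 × N: 2 H
  1 × N: 1 H
  1 × O: 1 H
  1 × S: no H
  Total hydrogens = 13.
Net charge -2.
Molecular formula: [C11H13BrClN5O5S]2-

[C11H13BrClN5O5S]2-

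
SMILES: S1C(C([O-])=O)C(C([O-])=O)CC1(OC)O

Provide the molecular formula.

[C7H8O6S]2-

Heavy atoms from the SMILES: 7 C, 6 O, 1 S.
Implicit hydrogens by atom environment:
  3 × C: no H
  3 × O: no H
  2 × C: 1 H each → 2
  2 × O (charge -1): no H
  1 × C: 3 H
  1 × C: 2 H
  1 × O: 1 H
  1 × S: no H
  Total hydrogens = 8.
Net charge -2.
Molecular formula: [C7H8O6S]2-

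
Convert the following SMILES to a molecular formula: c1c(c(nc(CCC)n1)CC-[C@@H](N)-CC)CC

C14H25N3

Heavy atoms from the SMILES: 14 C, 3 N.
Implicit hydrogens by atom environment:
  6 × C: 2 H each → 12
  3 × C: 3 H each → 9
  3 × C (aromatic): no H
  2 × N (aromatic): no H
  1 × C (aromatic): 1 H
  1 × C: 1 H
  1 × N: 2 H
  Total hydrogens = 25.
Molecular formula: C14H25N3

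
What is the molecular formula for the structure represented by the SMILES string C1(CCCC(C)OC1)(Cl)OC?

C8H15ClO2

Heavy atoms from the SMILES: 8 C, 1 Cl, 2 O.
Implicit hydrogens by atom environment:
  4 × C: 2 H each → 8
  2 × C: 3 H each → 6
  2 × O: no H
  1 × C: 1 H
  1 × C: no H
  1 × Cl: no H
  Total hydrogens = 15.
Molecular formula: C8H15ClO2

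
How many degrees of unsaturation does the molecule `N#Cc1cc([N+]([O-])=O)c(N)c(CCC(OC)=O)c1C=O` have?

Molecular formula from the SMILES: C12H11N3O5.
DoU = (2C + 2 + N − H − X)/2 = (2·12 + 2 + 3 − 11 − 0)/2 = 18/2 = 9.
(Structurally: 1 ring(s) + 8 π bond(s) = 9.)

9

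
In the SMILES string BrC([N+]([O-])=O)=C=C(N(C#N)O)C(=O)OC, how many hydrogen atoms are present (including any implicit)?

Hydrogens are implicit in SMILES; fill each atom to its normal valence:
  5 × C: no H
  3 × O: no H
  2 × N: no H
  1 × Br: no H
  1 × C: 3 H
  1 × N (charge +1): no H
  1 × O: 1 H
  1 × O (charge -1): no H
  Total hydrogens = 4.

4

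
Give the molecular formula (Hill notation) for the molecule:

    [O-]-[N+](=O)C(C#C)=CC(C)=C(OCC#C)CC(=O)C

Heavy atoms from the SMILES: 13 C, 1 N, 4 O.
Implicit hydrogens by atom environment:
  6 × C: no H
  3 × C: 1 H each → 3
  3 × O: no H
  2 × C: 3 H each → 6
  2 × C: 2 H each → 4
  1 × N (charge +1): no H
  1 × O (charge -1): no H
  Total hydrogens = 13.
Molecular formula: C13H13NO4

C13H13NO4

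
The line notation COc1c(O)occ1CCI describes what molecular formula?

C7H9IO3

Heavy atoms from the SMILES: 7 C, 1 I, 3 O.
Implicit hydrogens by atom environment:
  3 × C (aromatic): no H
  2 × C: 2 H each → 4
  1 × C: 3 H
  1 × C (aromatic): 1 H
  1 × I: no H
  1 × O: 1 H
  1 × O (aromatic): no H
  1 × O: no H
  Total hydrogens = 9.
Molecular formula: C7H9IO3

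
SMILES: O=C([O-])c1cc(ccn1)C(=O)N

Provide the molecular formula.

C7H5N2O3-

Heavy atoms from the SMILES: 7 C, 2 N, 3 O.
Implicit hydrogens by atom environment:
  3 × C (aromatic): 1 H each → 3
  2 × C (aromatic): no H
  2 × C: no H
  2 × O: no H
  1 × N: 2 H
  1 × N (aromatic): no H
  1 × O (charge -1): no H
  Total hydrogens = 5.
Net charge -1.
Molecular formula: C7H5N2O3-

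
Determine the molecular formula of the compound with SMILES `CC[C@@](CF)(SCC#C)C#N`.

C8H10FNS

Heavy atoms from the SMILES: 8 C, 1 F, 1 N, 1 S.
Implicit hydrogens by atom environment:
  3 × C: 2 H each → 6
  3 × C: no H
  1 × C: 3 H
  1 × C: 1 H
  1 × F: no H
  1 × N: no H
  1 × S: no H
  Total hydrogens = 10.
Molecular formula: C8H10FNS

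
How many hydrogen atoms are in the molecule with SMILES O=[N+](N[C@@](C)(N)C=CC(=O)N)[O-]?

10

Hydrogens are implicit in SMILES; fill each atom to its normal valence:
  2 × C: 1 H each → 2
  2 × C: no H
  2 × N: 2 H each → 4
  2 × O: no H
  1 × C: 3 H
  1 × N: 1 H
  1 × N (charge +1): no H
  1 × O (charge -1): no H
  Total hydrogens = 10.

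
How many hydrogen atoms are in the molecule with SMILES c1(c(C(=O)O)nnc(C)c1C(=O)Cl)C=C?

Hydrogens are implicit in SMILES; fill each atom to its normal valence:
  4 × C (aromatic): no H
  2 × C: no H
  2 × N (aromatic): no H
  2 × O: no H
  1 × C: 3 H
  1 × C: 2 H
  1 × C: 1 H
  1 × Cl: no H
  1 × O: 1 H
  Total hydrogens = 7.

7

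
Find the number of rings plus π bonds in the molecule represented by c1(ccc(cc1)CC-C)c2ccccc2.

8

Molecular formula from the SMILES: C15H16.
DoU = (2C + 2 + N − H − X)/2 = (2·15 + 2 + 0 − 16 − 0)/2 = 16/2 = 8.
(Structurally: 2 ring(s) + 6 π bond(s) = 8.)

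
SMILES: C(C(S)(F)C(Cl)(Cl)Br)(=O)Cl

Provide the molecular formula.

C3HBrCl3FOS

Heavy atoms from the SMILES: 1 Br, 3 C, 3 Cl, 1 F, 1 O, 1 S.
Implicit hydrogens by atom environment:
  3 × C: no H
  3 × Cl: no H
  1 × Br: no H
  1 × F: no H
  1 × O: no H
  1 × S: 1 H
  Total hydrogens = 1.
Molecular formula: C3HBrCl3FOS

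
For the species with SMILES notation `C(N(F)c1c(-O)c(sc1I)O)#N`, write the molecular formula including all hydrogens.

Heavy atoms from the SMILES: 5 C, 1 F, 1 I, 2 N, 2 O, 1 S.
Implicit hydrogens by atom environment:
  4 × C (aromatic): no H
  2 × N: no H
  2 × O: 1 H each → 2
  1 × C: no H
  1 × F: no H
  1 × I: no H
  1 × S (aromatic): no H
  Total hydrogens = 2.
Molecular formula: C5H2FIN2O2S

C5H2FIN2O2S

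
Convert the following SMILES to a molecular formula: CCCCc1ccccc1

C10H14

Heavy atoms from the SMILES: 10 C.
Implicit hydrogens by atom environment:
  5 × C (aromatic): 1 H each → 5
  3 × C: 2 H each → 6
  1 × C: 3 H
  1 × C (aromatic): no H
  Total hydrogens = 14.
Molecular formula: C10H14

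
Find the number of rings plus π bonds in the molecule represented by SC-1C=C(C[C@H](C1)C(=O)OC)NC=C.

Molecular formula from the SMILES: C10H15NO2S.
DoU = (2C + 2 + N − H − X)/2 = (2·10 + 2 + 1 − 15 − 0)/2 = 8/2 = 4.
(Structurally: 1 ring(s) + 3 π bond(s) = 4.)

4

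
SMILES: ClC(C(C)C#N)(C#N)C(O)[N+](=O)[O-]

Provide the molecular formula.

Heavy atoms from the SMILES: 6 C, 1 Cl, 3 N, 3 O.
Implicit hydrogens by atom environment:
  3 × C: no H
  2 × C: 1 H each → 2
  2 × N: no H
  1 × C: 3 H
  1 × Cl: no H
  1 × N (charge +1): no H
  1 × O: 1 H
  1 × O: no H
  1 × O (charge -1): no H
  Total hydrogens = 6.
Molecular formula: C6H6ClN3O3

C6H6ClN3O3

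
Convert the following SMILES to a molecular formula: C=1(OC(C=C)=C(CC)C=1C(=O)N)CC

C11H15NO2

Heavy atoms from the SMILES: 11 C, 1 N, 2 O.
Implicit hydrogens by atom environment:
  4 × C (aromatic): no H
  3 × C: 2 H each → 6
  2 × C: 3 H each → 6
  1 × C: 1 H
  1 × C: no H
  1 × N: 2 H
  1 × O (aromatic): no H
  1 × O: no H
  Total hydrogens = 15.
Molecular formula: C11H15NO2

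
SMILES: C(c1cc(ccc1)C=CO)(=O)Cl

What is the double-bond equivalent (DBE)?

6

Molecular formula from the SMILES: C9H7ClO2.
DoU = (2C + 2 + N − H − X)/2 = (2·9 + 2 + 0 − 7 − 1)/2 = 12/2 = 6.
(Structurally: 1 ring(s) + 5 π bond(s) = 6.)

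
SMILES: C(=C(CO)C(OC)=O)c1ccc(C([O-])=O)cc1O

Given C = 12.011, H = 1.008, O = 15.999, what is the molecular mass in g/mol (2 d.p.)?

Molecular formula: C12H11O6-.
M = 12×12.011 + 11×1.008 + 6×15.999 = 251.21 g/mol.

251.21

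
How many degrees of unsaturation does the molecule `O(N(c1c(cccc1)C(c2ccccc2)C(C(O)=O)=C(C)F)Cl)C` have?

Molecular formula from the SMILES: C18H17ClFNO3.
DoU = (2C + 2 + N − H − X)/2 = (2·18 + 2 + 1 − 17 − 2)/2 = 20/2 = 10.
(Structurally: 2 ring(s) + 8 π bond(s) = 10.)

10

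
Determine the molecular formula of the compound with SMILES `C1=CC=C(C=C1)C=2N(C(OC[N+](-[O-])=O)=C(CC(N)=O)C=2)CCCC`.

C17H21N3O4

Heavy atoms from the SMILES: 17 C, 3 N, 4 O.
Implicit hydrogens by atom environment:
  6 × C (aromatic): 1 H each → 6
  5 × C: 2 H each → 10
  4 × C (aromatic): no H
  3 × O: no H
  1 × C: 3 H
  1 × C: no H
  1 × N: 2 H
  1 × N (aromatic): no H
  1 × N (charge +1): no H
  1 × O (charge -1): no H
  Total hydrogens = 21.
Molecular formula: C17H21N3O4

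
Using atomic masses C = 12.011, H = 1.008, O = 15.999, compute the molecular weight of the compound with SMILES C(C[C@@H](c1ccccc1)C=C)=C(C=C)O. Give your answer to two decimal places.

200.28

Molecular formula: C14H16O.
M = 14×12.011 + 16×1.008 + 1×15.999 = 200.28 g/mol.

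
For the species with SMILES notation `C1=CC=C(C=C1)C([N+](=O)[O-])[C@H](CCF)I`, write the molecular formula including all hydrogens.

C10H11FINO2

Heavy atoms from the SMILES: 10 C, 1 F, 1 I, 1 N, 2 O.
Implicit hydrogens by atom environment:
  5 × C (aromatic): 1 H each → 5
  2 × C: 2 H each → 4
  2 × C: 1 H each → 2
  1 × C (aromatic): no H
  1 × F: no H
  1 × I: no H
  1 × N (charge +1): no H
  1 × O: no H
  1 × O (charge -1): no H
  Total hydrogens = 11.
Molecular formula: C10H11FINO2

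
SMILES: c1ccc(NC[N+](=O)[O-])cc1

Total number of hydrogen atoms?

Hydrogens are implicit in SMILES; fill each atom to its normal valence:
  5 × C (aromatic): 1 H each → 5
  1 × C: 2 H
  1 × C (aromatic): no H
  1 × N: 1 H
  1 × N (charge +1): no H
  1 × O: no H
  1 × O (charge -1): no H
  Total hydrogens = 8.

8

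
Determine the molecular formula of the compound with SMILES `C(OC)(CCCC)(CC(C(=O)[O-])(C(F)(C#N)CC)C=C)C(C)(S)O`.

Heavy atoms from the SMILES: 17 C, 1 F, 1 N, 4 O, 1 S.
Implicit hydrogens by atom environment:
  6 × C: 2 H each → 12
  6 × C: no H
  4 × C: 3 H each → 12
  2 × O: no H
  1 × C: 1 H
  1 × F: no H
  1 × N: no H
  1 × O: 1 H
  1 × O (charge -1): no H
  1 × S: 1 H
  Total hydrogens = 27.
Net charge -1.
Molecular formula: C17H27FNO4S-

C17H27FNO4S-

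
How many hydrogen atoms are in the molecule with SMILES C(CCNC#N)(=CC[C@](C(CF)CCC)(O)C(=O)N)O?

22

Hydrogens are implicit in SMILES; fill each atom to its normal valence:
  6 × C: 2 H each → 12
  4 × C: no H
  2 × C: 1 H each → 2
  2 × O: 1 H each → 2
  1 × C: 3 H
  1 × F: no H
  1 × N: 2 H
  1 × N: 1 H
  1 × N: no H
  1 × O: no H
  Total hydrogens = 22.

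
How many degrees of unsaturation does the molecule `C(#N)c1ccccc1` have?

6

Molecular formula from the SMILES: C7H5N.
DoU = (2C + 2 + N − H − X)/2 = (2·7 + 2 + 1 − 5 − 0)/2 = 12/2 = 6.
(Structurally: 1 ring(s) + 5 π bond(s) = 6.)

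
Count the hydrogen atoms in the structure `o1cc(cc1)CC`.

8

Hydrogens are implicit in SMILES; fill each atom to its normal valence:
  3 × C (aromatic): 1 H each → 3
  1 × C: 3 H
  1 × C: 2 H
  1 × C (aromatic): no H
  1 × O (aromatic): no H
  Total hydrogens = 8.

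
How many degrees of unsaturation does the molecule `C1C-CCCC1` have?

Molecular formula from the SMILES: C6H12.
DoU = (2C + 2 + N − H − X)/2 = (2·6 + 2 + 0 − 12 − 0)/2 = 2/2 = 1.
(Structurally: 1 ring(s) + 0 π bond(s) = 1.)

1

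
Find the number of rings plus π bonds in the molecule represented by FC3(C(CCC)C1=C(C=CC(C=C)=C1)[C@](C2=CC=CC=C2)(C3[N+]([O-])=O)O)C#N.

Molecular formula from the SMILES: C22H21FN2O3.
DoU = (2C + 2 + N − H − X)/2 = (2·22 + 2 + 2 − 21 − 1)/2 = 26/2 = 13.
(Structurally: 3 ring(s) + 10 π bond(s) = 13.)

13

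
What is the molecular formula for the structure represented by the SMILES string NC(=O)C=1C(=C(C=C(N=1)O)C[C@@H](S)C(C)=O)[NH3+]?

C10H14N3O3S+

Heavy atoms from the SMILES: 10 C, 3 N, 3 O, 1 S.
Implicit hydrogens by atom environment:
  4 × C (aromatic): no H
  2 × C: no H
  2 × O: no H
  1 × C: 3 H
  1 × C: 2 H
  1 × C (aromatic): 1 H
  1 × C: 1 H
  1 × N (charge +1): 3 H
  1 × N: 2 H
  1 × N (aromatic): no H
  1 × O: 1 H
  1 × S: 1 H
  Total hydrogens = 14.
Net charge +1.
Molecular formula: C10H14N3O3S+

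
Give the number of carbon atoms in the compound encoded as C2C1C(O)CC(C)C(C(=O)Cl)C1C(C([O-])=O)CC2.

13

The symbol for carbon appears 13 times in the SMILES. (Cl is a single chlorine, not C + l.)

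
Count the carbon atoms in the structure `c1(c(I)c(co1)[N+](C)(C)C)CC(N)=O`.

9

The symbol for carbon appears 9 times in the SMILES. Lowercase c denotes aromatic carbon and counts toward C.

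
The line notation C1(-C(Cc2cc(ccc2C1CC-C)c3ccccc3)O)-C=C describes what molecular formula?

C21H24O

Heavy atoms from the SMILES: 21 C, 1 O.
Implicit hydrogens by atom environment:
  8 × C (aromatic): 1 H each → 8
  4 × C: 2 H each → 8
  4 × C: 1 H each → 4
  4 × C (aromatic): no H
  1 × C: 3 H
  1 × O: 1 H
  Total hydrogens = 24.
Molecular formula: C21H24O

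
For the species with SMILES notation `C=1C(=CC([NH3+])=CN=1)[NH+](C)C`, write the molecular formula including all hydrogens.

[C7H13N3]2+

Heavy atoms from the SMILES: 7 C, 3 N.
Implicit hydrogens by atom environment:
  3 × C (aromatic): 1 H each → 3
  2 × C: 3 H each → 6
  2 × C (aromatic): no H
  1 × N (charge +1): 3 H
  1 × N (charge +1): 1 H
  1 × N (aromatic): no H
  Total hydrogens = 13.
Net charge +2.
Molecular formula: [C7H13N3]2+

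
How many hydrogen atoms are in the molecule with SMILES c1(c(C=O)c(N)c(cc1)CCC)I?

Hydrogens are implicit in SMILES; fill each atom to its normal valence:
  4 × C (aromatic): no H
  2 × C: 2 H each → 4
  2 × C (aromatic): 1 H each → 2
  1 × C: 3 H
  1 × C: 1 H
  1 × I: no H
  1 × N: 2 H
  1 × O: no H
  Total hydrogens = 12.

12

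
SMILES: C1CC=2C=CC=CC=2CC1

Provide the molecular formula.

C10H12

Heavy atoms from the SMILES: 10 C.
Implicit hydrogens by atom environment:
  4 × C: 2 H each → 8
  4 × C (aromatic): 1 H each → 4
  2 × C (aromatic): no H
  Total hydrogens = 12.
Molecular formula: C10H12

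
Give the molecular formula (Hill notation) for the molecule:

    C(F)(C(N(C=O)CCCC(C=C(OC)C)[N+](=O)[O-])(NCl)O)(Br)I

C11H17BrClFIN3O5

Heavy atoms from the SMILES: 1 Br, 11 C, 1 Cl, 1 F, 1 I, 3 N, 5 O.
Implicit hydrogens by atom environment:
  3 × C: 2 H each → 6
  3 × C: 1 H each → 3
  3 × C: no H
  3 × O: no H
  2 × C: 3 H each → 6
  1 × Br: no H
  1 × Cl: no H
  1 × F: no H
  1 × I: no H
  1 × N: 1 H
  1 × N: no H
  1 × N (charge +1): no H
  1 × O: 1 H
  1 × O (charge -1): no H
  Total hydrogens = 17.
Molecular formula: C11H17BrClFIN3O5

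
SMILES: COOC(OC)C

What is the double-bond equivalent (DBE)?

Molecular formula from the SMILES: C4H10O3.
DoU = (2C + 2 + N − H − X)/2 = (2·4 + 2 + 0 − 10 − 0)/2 = 0/2 = 0.
(Structurally: 0 ring(s) + 0 π bond(s) = 0.)

0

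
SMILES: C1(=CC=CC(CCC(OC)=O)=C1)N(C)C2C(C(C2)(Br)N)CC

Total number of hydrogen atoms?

25

Hydrogens are implicit in SMILES; fill each atom to its normal valence:
  4 × C: 2 H each → 8
  4 × C (aromatic): 1 H each → 4
  3 × C: 3 H each → 9
  2 × C: 1 H each → 2
  2 × C: no H
  2 × C (aromatic): no H
  2 × O: no H
  1 × Br: no H
  1 × N: 2 H
  1 × N: no H
  Total hydrogens = 25.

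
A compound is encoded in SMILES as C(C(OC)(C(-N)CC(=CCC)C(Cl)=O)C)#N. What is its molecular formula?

C11H17ClN2O2

Heavy atoms from the SMILES: 11 C, 1 Cl, 2 N, 2 O.
Implicit hydrogens by atom environment:
  4 × C: no H
  3 × C: 3 H each → 9
  2 × C: 2 H each → 4
  2 × C: 1 H each → 2
  2 × O: no H
  1 × Cl: no H
  1 × N: 2 H
  1 × N: no H
  Total hydrogens = 17.
Molecular formula: C11H17ClN2O2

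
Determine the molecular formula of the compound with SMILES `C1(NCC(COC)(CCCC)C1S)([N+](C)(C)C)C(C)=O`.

C15H31N2O2S+

Heavy atoms from the SMILES: 15 C, 2 N, 2 O, 1 S.
Implicit hydrogens by atom environment:
  6 × C: 3 H each → 18
  5 × C: 2 H each → 10
  3 × C: no H
  2 × O: no H
  1 × C: 1 H
  1 × N: 1 H
  1 × N (charge +1): no H
  1 × S: 1 H
  Total hydrogens = 31.
Net charge +1.
Molecular formula: C15H31N2O2S+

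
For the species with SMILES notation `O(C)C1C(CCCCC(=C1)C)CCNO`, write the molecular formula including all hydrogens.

Heavy atoms from the SMILES: 12 C, 1 N, 2 O.
Implicit hydrogens by atom environment:
  6 × C: 2 H each → 12
  3 × C: 1 H each → 3
  2 × C: 3 H each → 6
  1 × C: no H
  1 × N: 1 H
  1 × O: 1 H
  1 × O: no H
  Total hydrogens = 23.
Molecular formula: C12H23NO2

C12H23NO2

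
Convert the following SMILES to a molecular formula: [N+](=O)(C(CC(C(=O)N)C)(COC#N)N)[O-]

Heavy atoms from the SMILES: 7 C, 4 N, 4 O.
Implicit hydrogens by atom environment:
  3 × C: no H
  3 × O: no H
  2 × C: 2 H each → 4
  2 × N: 2 H each → 4
  1 × C: 3 H
  1 × C: 1 H
  1 × N: no H
  1 × N (charge +1): no H
  1 × O (charge -1): no H
  Total hydrogens = 12.
Molecular formula: C7H12N4O4

C7H12N4O4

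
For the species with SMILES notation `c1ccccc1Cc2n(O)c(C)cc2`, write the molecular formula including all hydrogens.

C12H13NO

Heavy atoms from the SMILES: 12 C, 1 N, 1 O.
Implicit hydrogens by atom environment:
  7 × C (aromatic): 1 H each → 7
  3 × C (aromatic): no H
  1 × C: 3 H
  1 × C: 2 H
  1 × N (aromatic): no H
  1 × O: 1 H
  Total hydrogens = 13.
Molecular formula: C12H13NO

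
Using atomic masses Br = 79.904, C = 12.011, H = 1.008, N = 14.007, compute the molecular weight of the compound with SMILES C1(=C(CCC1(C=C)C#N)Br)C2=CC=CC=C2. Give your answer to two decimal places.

274.16

Molecular formula: C14H12BrN.
M = 1×79.904 + 14×12.011 + 12×1.008 + 1×14.007 = 274.16 g/mol.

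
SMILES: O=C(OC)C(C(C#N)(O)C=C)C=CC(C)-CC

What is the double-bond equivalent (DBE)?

Molecular formula from the SMILES: C13H19NO3.
DoU = (2C + 2 + N − H − X)/2 = (2·13 + 2 + 1 − 19 − 0)/2 = 10/2 = 5.
(Structurally: 0 ring(s) + 5 π bond(s) = 5.)

5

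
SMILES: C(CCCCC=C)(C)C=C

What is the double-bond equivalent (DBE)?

2

Molecular formula from the SMILES: C10H18.
DoU = (2C + 2 + N − H − X)/2 = (2·10 + 2 + 0 − 18 − 0)/2 = 4/2 = 2.
(Structurally: 0 ring(s) + 2 π bond(s) = 2.)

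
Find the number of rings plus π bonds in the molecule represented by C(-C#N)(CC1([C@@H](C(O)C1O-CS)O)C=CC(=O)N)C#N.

7

Molecular formula from the SMILES: C12H15N3O4S.
DoU = (2C + 2 + N − H − X)/2 = (2·12 + 2 + 3 − 15 − 0)/2 = 14/2 = 7.
(Structurally: 1 ring(s) + 6 π bond(s) = 7.)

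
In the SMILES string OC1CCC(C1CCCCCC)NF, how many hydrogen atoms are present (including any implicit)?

22

Hydrogens are implicit in SMILES; fill each atom to its normal valence:
  7 × C: 2 H each → 14
  3 × C: 1 H each → 3
  1 × C: 3 H
  1 × F: no H
  1 × N: 1 H
  1 × O: 1 H
  Total hydrogens = 22.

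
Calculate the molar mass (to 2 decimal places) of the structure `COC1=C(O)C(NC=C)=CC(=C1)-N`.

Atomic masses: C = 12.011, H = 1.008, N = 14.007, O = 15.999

180.21

Molecular formula: C9H12N2O2.
M = 9×12.011 + 12×1.008 + 2×14.007 + 2×15.999 = 180.21 g/mol.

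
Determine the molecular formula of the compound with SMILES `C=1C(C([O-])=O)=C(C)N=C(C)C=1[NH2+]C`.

C9H12N2O2

Heavy atoms from the SMILES: 9 C, 2 N, 2 O.
Implicit hydrogens by atom environment:
  4 × C (aromatic): no H
  3 × C: 3 H each → 9
  1 × C (aromatic): 1 H
  1 × C: no H
  1 × N (charge +1): 2 H
  1 × N (aromatic): no H
  1 × O: no H
  1 × O (charge -1): no H
  Total hydrogens = 12.
Molecular formula: C9H12N2O2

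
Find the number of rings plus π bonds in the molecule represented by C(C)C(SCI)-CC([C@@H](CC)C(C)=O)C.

Molecular formula from the SMILES: C12H23IOS.
DoU = (2C + 2 + N − H − X)/2 = (2·12 + 2 + 0 − 23 − 1)/2 = 2/2 = 1.
(Structurally: 0 ring(s) + 1 π bond(s) = 1.)

1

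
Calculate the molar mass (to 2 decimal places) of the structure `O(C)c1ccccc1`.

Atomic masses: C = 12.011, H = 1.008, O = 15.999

Molecular formula: C7H8O.
M = 7×12.011 + 8×1.008 + 1×15.999 = 108.14 g/mol.

108.14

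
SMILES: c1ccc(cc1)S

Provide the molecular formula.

C6H6S

Heavy atoms from the SMILES: 6 C, 1 S.
Implicit hydrogens by atom environment:
  5 × C (aromatic): 1 H each → 5
  1 × C (aromatic): no H
  1 × S: 1 H
  Total hydrogens = 6.
Molecular formula: C6H6S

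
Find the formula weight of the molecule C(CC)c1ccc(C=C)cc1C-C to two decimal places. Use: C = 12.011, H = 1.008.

174.29

Molecular formula: C13H18.
M = 13×12.011 + 18×1.008 = 174.29 g/mol.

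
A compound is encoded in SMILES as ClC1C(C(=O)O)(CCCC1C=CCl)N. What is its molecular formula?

C9H13Cl2NO2

Heavy atoms from the SMILES: 9 C, 2 Cl, 1 N, 2 O.
Implicit hydrogens by atom environment:
  4 × C: 1 H each → 4
  3 × C: 2 H each → 6
  2 × C: no H
  2 × Cl: no H
  1 × N: 2 H
  1 × O: 1 H
  1 × O: no H
  Total hydrogens = 13.
Molecular formula: C9H13Cl2NO2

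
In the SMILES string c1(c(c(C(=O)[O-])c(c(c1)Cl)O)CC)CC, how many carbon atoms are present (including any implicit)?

The symbol for carbon appears 11 times in the SMILES. Lowercase c denotes aromatic carbon and counts toward C.

11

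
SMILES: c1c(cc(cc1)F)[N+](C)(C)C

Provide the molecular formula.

C9H13FN+

Heavy atoms from the SMILES: 9 C, 1 F, 1 N.
Implicit hydrogens by atom environment:
  4 × C (aromatic): 1 H each → 4
  3 × C: 3 H each → 9
  2 × C (aromatic): no H
  1 × F: no H
  1 × N (charge +1): no H
  Total hydrogens = 13.
Net charge +1.
Molecular formula: C9H13FN+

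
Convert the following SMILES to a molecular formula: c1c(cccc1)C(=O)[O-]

Heavy atoms from the SMILES: 7 C, 2 O.
Implicit hydrogens by atom environment:
  5 × C (aromatic): 1 H each → 5
  1 × C (aromatic): no H
  1 × C: no H
  1 × O: no H
  1 × O (charge -1): no H
  Total hydrogens = 5.
Net charge -1.
Molecular formula: C7H5O2-

C7H5O2-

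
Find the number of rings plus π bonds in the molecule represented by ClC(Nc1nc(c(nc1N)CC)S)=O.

Molecular formula from the SMILES: C7H9ClN4OS.
DoU = (2C + 2 + N − H − X)/2 = (2·7 + 2 + 4 − 9 − 1)/2 = 10/2 = 5.
(Structurally: 1 ring(s) + 4 π bond(s) = 5.)

5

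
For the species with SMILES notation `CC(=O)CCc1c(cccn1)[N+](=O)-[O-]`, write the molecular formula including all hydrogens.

Heavy atoms from the SMILES: 9 C, 2 N, 3 O.
Implicit hydrogens by atom environment:
  3 × C (aromatic): 1 H each → 3
  2 × C: 2 H each → 4
  2 × C (aromatic): no H
  2 × O: no H
  1 × C: 3 H
  1 × C: no H
  1 × N (aromatic): no H
  1 × N (charge +1): no H
  1 × O (charge -1): no H
  Total hydrogens = 10.
Molecular formula: C9H10N2O3

C9H10N2O3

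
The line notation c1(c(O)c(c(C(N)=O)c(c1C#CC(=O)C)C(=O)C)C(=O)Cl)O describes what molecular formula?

Heavy atoms from the SMILES: 14 C, 1 Cl, 1 N, 6 O.
Implicit hydrogens by atom environment:
  6 × C (aromatic): no H
  6 × C: no H
  4 × O: no H
  2 × C: 3 H each → 6
  2 × O: 1 H each → 2
  1 × Cl: no H
  1 × N: 2 H
  Total hydrogens = 10.
Molecular formula: C14H10ClNO6

C14H10ClNO6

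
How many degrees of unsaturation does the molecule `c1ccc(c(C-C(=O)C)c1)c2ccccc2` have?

Molecular formula from the SMILES: C15H14O.
DoU = (2C + 2 + N − H − X)/2 = (2·15 + 2 + 0 − 14 − 0)/2 = 18/2 = 9.
(Structurally: 2 ring(s) + 7 π bond(s) = 9.)

9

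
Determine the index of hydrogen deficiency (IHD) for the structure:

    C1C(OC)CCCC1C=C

2

Molecular formula from the SMILES: C9H16O.
DoU = (2C + 2 + N − H − X)/2 = (2·9 + 2 + 0 − 16 − 0)/2 = 4/2 = 2.
(Structurally: 1 ring(s) + 1 π bond(s) = 2.)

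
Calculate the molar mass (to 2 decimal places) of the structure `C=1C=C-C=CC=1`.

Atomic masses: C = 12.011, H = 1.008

Molecular formula: C6H6.
M = 6×12.011 + 6×1.008 = 78.11 g/mol.

78.11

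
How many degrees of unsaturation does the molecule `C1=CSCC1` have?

Molecular formula from the SMILES: C4H6S.
DoU = (2C + 2 + N − H − X)/2 = (2·4 + 2 + 0 − 6 − 0)/2 = 4/2 = 2.
(Structurally: 1 ring(s) + 1 π bond(s) = 2.)

2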